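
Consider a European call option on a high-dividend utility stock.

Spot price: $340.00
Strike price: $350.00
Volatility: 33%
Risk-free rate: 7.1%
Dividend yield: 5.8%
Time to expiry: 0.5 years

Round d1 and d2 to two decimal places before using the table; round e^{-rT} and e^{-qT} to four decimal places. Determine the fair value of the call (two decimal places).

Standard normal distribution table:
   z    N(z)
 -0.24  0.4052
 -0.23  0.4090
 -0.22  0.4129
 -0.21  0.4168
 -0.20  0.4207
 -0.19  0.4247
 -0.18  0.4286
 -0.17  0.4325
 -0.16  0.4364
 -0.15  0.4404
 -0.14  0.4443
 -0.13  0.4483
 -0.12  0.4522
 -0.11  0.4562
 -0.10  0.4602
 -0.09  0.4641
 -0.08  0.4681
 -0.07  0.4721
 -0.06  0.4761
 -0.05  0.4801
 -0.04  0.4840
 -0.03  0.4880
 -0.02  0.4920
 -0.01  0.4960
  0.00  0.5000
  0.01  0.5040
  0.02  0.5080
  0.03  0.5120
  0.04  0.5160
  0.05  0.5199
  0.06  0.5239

$26.99

T = 0.5;  σ√T = 0.2333
d₁ = [ln(340/350) + (0.071 − 0.058 + 0.33²/2)·0.5] / 0.2333 = [-0.0290 + 0.0337] / 0.2333 = 0.0203 ⇒ 0.02
d₂ = d₁ − σ√T = 0.0203 − 0.2333 = -0.2130 ⇒ -0.21
exp(−qT) = exp(−0.058·0.5) = 0.9714;  exp(−rT) = exp(−0.071·0.5) = 0.9651
C = 340·0.9714·N(0.02) − 350·0.9651·N(-0.21) = 340·0.9714·0.5080 − 350·0.9651·0.4168 = 167.7802 − 140.7888 = 26.9914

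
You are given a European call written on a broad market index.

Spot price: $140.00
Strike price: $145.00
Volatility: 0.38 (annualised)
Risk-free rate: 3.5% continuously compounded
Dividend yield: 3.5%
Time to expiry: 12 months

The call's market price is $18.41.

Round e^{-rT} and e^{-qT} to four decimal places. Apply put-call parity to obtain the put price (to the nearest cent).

$23.24

e^(−qT) = e^(−0.035·1) = 0.9656;  e^(−rT) = e^(−0.035·1) = 0.9656
Put-call parity: C − P = S·e^(−qT) − K·e^(−rT) = 140·0.9656 − 145·0.9656 = 135.1840 − 140.0120 = -4.8280
P = C − (C − P) = 18.41 − (-4.8280) = 23.2380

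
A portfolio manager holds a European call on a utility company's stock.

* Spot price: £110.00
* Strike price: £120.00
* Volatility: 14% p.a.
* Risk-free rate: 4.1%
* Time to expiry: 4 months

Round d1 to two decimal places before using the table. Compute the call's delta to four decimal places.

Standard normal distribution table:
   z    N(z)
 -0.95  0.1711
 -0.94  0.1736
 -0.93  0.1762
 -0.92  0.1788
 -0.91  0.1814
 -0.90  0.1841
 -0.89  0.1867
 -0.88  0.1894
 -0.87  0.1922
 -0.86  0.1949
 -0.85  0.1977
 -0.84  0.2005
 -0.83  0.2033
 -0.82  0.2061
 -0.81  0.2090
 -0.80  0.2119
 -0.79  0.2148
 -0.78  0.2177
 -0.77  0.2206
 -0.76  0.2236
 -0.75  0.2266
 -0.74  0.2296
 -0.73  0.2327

0.1922

σ√T = 0.14·√0.3333 = 0.0808
d₁ = [ln(110/120) + (0.041 + ½·0.14²)·0.3333] / (σ√T) = (-0.0870 + 0.0169) / 0.0808 = -0.8670 → -0.87
N(d₁) = N(-0.87) = 0.1922
Δ_call = N(d₁) = 0.1922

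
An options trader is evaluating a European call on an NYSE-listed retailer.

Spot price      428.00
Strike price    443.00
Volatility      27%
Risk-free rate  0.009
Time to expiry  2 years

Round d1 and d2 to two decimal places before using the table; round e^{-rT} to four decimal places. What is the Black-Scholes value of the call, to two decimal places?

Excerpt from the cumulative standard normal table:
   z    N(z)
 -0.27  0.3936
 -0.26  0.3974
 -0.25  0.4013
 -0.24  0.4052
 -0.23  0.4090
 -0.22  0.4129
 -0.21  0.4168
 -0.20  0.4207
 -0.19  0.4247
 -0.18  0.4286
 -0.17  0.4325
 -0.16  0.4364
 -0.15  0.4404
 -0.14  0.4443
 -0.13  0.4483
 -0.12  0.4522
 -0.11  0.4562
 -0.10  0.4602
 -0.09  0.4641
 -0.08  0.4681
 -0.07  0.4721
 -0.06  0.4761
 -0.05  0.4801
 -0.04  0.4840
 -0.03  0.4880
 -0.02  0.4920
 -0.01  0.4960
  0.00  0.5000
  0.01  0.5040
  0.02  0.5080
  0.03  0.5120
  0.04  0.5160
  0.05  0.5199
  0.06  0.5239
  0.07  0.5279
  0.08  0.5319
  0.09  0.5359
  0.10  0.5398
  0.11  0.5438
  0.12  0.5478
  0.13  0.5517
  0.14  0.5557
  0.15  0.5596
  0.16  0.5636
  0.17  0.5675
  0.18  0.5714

σ√T = 0.27·√2 = 0.3818
ln(S/K) + (r + σ²/2)T = ln(428/443) + (0.009 + 0.27²/2)·2 = -0.0344 + 0.0909 = 0.0565
d₁ = 0.0565 / 0.3818 = 0.1478 which rounds to 0.15
d₂ = d₁ − σ√T = 0.1478 − 0.3818 = -0.2340 which rounds to -0.23
e^(−rT) = e^(−0.009·2) = 0.9822
N(d₁) = N(0.15) = 0.5596;  N(d₂) = N(-0.23) = 0.4090
C = 428·0.5596 − 443·0.9822·0.4090 = 239.5088 − 177.9619 = 61.5469

61.55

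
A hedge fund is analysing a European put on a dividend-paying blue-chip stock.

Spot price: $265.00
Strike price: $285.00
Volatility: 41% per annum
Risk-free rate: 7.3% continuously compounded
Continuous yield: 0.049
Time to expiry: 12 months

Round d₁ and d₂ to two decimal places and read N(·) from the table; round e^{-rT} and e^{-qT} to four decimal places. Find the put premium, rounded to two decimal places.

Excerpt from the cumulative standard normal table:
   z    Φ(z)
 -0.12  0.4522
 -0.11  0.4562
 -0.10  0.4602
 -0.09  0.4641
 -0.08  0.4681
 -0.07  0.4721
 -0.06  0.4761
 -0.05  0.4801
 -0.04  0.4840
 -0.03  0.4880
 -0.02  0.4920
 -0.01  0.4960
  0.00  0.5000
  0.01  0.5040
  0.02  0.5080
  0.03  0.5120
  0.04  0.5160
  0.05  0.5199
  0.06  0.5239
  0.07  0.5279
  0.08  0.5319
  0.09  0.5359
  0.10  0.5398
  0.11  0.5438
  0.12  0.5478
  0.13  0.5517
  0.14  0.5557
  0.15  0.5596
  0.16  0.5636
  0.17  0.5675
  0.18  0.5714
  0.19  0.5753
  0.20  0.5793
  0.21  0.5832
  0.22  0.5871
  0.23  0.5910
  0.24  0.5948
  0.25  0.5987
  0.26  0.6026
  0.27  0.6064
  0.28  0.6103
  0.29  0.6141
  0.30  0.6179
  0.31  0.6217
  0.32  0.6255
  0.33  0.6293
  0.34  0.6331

$48.61

T = 1;  σ√T = 0.4100
d₁ = [ln(265/285) + (0.073 − 0.049 + 0.41²/2)·1] / 0.4100 = [-0.0728 + 0.1080] / 0.4100 = 0.0861 → 0.09
d₂ = d₁ − σ√T = 0.0861 − 0.4100 = -0.3239 → -0.32
e^(−qT) = e^(−0.049·1) = 0.9522;  e^(−rT) = e^(−0.073·1) = 0.9296
P = 285·0.9296·N(0.32) − 265·0.9522·N(-0.09) = 285·0.9296·0.6255 − 265·0.9522·0.4641 = 165.7175 − 117.1077 = 48.6097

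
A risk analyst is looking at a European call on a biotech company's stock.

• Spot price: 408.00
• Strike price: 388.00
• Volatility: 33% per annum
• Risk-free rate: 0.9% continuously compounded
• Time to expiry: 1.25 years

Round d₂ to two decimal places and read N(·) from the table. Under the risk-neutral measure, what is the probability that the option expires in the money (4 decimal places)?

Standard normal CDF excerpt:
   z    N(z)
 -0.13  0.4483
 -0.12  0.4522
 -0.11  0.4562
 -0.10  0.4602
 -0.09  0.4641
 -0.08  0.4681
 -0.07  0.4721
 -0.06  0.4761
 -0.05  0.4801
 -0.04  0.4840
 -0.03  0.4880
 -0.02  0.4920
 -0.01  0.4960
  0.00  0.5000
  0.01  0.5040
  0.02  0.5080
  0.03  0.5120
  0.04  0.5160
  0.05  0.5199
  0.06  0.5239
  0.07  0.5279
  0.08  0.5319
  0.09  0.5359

0.4920

T = 1.25;  σ√T = 0.3690
d₁ = [ln(408/388) + (0.009 + 0.33²/2)·1.25] / 0.3690 = [0.0503 + 0.0793] / 0.3690 = 0.3512 ⇒ 0.35
d₂ = d₁ − σ√T = 0.3512 − 0.3690 = -0.0178 ⇒ -0.02
Pr(exercise) under Q = N(d₂) = 0.4920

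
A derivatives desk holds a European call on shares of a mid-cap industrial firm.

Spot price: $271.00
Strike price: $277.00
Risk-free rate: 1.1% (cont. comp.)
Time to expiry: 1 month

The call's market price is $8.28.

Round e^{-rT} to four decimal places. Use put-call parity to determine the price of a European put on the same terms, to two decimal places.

e^(−rT) = e^(−0.011·0.08333) = 0.9991
Put-call parity: C − P = S − K·e^(−rT) = 271 − 277·0.9991 = 271 − 276.7507 = -5.7507
P = C − (C − P) = 8.28 − (-5.7507) = 14.0307

$14.03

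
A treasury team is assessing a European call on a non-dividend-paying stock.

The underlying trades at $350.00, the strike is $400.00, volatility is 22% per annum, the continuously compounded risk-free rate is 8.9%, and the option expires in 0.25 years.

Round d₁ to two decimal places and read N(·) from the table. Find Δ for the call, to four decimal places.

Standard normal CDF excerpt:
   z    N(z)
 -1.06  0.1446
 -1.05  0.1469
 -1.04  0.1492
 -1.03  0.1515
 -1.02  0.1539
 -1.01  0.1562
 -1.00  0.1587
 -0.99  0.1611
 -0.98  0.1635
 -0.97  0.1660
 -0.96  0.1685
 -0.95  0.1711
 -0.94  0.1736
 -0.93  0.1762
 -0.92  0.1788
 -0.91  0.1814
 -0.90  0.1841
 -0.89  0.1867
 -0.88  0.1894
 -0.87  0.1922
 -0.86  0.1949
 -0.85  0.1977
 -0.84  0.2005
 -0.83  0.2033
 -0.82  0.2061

T = 0.25;  σ√T = 0.1100
d₁ = [ln(350/400) + (0.089 + 0.22²/2)·0.25] / 0.1100 = [-0.1335 + 0.0283] / 0.1100 = -0.9566 ⇒ -0.96
N(d₁) = N(-0.96) = 0.1685
Δ_call = N(d₁) = 0.1685

0.1685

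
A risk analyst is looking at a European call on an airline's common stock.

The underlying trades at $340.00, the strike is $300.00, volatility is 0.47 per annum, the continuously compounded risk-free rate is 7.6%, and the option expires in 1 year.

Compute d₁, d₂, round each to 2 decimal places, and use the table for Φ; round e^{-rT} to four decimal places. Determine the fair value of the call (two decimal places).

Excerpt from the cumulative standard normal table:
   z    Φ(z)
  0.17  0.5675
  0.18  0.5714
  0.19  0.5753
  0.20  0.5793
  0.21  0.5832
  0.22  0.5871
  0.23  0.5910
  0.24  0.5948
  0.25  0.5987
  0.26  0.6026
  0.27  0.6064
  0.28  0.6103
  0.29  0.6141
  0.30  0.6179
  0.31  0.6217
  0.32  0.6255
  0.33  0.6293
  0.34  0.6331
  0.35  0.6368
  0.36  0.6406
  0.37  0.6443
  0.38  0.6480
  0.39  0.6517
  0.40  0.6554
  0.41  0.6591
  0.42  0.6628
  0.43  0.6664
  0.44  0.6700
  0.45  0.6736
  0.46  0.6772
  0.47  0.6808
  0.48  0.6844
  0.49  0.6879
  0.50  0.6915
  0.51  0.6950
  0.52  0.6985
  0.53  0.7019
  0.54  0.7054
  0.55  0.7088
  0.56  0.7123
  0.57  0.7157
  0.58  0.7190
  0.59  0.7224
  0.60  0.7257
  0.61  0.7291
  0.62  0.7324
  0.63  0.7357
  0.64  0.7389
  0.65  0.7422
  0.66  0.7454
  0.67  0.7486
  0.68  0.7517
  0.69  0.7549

σ√T = 0.47·√1 = 0.4700
d₁ = [ln(340/300) + (0.076 + ½·0.47²)·1] / (σ√T) = (0.1252 + 0.1865) / 0.4700 = 0.6630 ⇒ 0.66
d₂ = 0.6630 − 0.4700 = 0.1930 ⇒ 0.19
exp(−rT) = exp(−0.076·1) = 0.9268
N(d₁) = N(0.66) = 0.7454;  N(d₂) = N(0.19) = 0.5753
C = 340·0.7454 − 300·0.9268·0.5753 = 253.4360 − 159.9564 = 93.4796

$93.48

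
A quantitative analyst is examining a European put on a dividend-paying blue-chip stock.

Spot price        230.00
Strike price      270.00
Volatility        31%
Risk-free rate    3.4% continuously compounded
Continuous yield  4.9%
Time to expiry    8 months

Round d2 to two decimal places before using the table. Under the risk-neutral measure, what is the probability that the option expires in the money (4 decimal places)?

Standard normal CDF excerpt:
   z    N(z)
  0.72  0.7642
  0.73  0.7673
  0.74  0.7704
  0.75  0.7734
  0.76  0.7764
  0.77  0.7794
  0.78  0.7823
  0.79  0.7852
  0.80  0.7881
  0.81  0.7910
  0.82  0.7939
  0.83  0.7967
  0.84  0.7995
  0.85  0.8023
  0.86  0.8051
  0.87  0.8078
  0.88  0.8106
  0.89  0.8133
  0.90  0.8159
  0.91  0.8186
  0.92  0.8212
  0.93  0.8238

σ√T = 0.31·√0.6667 = 0.2531
d₁ = [ln(230/270) + (0.034 − 0.049 + 0.31²/2)·0.6667] / 0.2531 = [-0.1603 + 0.0220] / 0.2531 = -0.5464 ⇒ -0.55
d₂ = d₁ − σ√T = -0.5464 − 0.2531 = -0.7995 ⇒ -0.80
Risk-neutral Pr[S_T < K] = N(−d₂) = N(0.80) = 0.7881

0.7881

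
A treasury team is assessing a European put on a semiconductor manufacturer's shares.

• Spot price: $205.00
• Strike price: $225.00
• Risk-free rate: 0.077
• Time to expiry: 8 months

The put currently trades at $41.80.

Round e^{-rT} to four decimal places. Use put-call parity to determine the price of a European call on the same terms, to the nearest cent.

e^(−rT) = e^(−0.077·0.6667) = 0.9500
Put-call parity: C − P = S − K·e^(−rT) = 205 − 225·0.9500 = 205 − 213.7500 = -8.7500
C = P + (C − P) = 41.80 + (-8.7500) = 33.0500

$33.05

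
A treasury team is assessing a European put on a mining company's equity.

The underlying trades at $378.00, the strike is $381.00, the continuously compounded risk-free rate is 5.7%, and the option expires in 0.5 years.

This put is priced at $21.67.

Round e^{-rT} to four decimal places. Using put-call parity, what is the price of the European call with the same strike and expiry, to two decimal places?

$29.38

exp(−rT) = exp(−0.057·0.5) = 0.9719
Put-call parity: C − P = S − K·e^(−rT) = 378 − 381·0.9719 = 378 − 370.2939 = 7.7061
C = P + (C − P) = 21.67 + (7.7061) = 29.3761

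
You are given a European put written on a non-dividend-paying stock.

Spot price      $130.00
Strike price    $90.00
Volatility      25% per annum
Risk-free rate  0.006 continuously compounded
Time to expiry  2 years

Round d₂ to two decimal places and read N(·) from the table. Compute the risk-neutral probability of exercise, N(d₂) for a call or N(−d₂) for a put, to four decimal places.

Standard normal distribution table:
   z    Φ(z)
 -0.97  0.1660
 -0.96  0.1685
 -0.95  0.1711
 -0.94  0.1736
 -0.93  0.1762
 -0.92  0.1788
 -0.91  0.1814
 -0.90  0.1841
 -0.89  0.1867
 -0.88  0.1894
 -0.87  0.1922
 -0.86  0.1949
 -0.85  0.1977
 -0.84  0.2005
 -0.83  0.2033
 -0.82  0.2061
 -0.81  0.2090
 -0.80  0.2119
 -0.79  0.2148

0.1841

σ√T = 0.25 × 1.4142 = 0.3536
ln(S/K) + (r + σ²/2)T = ln(130/90) + (0.006 + 0.25²/2)·2 = 0.3677 + 0.0745 = 0.4422
d₁ = 0.4422 / 0.3536 = 1.2508 ⇒ 1.25
d₂ = d₁ − σ√T = 1.2508 − 0.3536 = 0.8972 ⇒ 0.90
Pr(exercise) under Q = N(−d₂) = N(-0.90) = 0.1841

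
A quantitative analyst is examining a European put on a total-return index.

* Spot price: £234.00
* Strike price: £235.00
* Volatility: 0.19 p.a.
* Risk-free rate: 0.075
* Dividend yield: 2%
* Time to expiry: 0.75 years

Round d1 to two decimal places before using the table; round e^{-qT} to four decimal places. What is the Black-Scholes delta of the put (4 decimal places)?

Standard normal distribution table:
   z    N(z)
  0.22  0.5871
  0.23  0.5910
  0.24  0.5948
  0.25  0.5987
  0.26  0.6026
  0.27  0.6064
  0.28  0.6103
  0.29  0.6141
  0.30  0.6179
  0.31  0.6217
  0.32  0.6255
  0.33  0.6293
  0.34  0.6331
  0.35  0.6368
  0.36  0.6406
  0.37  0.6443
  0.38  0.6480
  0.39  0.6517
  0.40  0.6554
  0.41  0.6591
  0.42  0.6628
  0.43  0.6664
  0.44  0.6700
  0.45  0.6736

-0.3727

σ√T = 0.19 × 0.8660 = 0.1645
d₁ = [ln(234/235) + (0.075 − 0.02 + 0.19²/2)·0.75] / 0.1645 = [-0.0043 + 0.0548] / 0.1645 = 0.3070 → 0.31
N(d₁) = N(0.31) = 0.6217
Δ_put = e^(−qT)·(N(d₁) − 1) = 0.9851·(0.6217 − 1) = -0.3727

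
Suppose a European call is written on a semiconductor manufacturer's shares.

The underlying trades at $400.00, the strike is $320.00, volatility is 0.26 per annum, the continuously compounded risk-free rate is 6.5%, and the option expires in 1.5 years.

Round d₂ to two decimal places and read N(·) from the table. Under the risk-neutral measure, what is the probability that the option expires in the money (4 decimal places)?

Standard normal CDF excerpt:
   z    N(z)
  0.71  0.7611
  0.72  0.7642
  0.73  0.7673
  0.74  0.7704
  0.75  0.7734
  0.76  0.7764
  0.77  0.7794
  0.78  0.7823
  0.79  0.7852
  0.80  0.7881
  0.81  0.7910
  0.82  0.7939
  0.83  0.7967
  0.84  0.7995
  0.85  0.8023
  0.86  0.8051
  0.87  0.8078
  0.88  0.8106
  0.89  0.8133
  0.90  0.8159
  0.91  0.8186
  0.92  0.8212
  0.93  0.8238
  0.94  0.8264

0.8023

σ√T = 0.26·√1.5 = 0.3184
d₁ = [ln(400/320) + (0.065 + 0.26²/2)·1.5] / 0.3184 = [0.2231 + 0.1482] / 0.3184 = 1.1662 ≈ 1.17
d₂ = d₁ − σ√T = 1.1662 − 0.3184 = 0.8477 ≈ 0.85
Pr(exercise) under Q = N(d₂) = 0.8023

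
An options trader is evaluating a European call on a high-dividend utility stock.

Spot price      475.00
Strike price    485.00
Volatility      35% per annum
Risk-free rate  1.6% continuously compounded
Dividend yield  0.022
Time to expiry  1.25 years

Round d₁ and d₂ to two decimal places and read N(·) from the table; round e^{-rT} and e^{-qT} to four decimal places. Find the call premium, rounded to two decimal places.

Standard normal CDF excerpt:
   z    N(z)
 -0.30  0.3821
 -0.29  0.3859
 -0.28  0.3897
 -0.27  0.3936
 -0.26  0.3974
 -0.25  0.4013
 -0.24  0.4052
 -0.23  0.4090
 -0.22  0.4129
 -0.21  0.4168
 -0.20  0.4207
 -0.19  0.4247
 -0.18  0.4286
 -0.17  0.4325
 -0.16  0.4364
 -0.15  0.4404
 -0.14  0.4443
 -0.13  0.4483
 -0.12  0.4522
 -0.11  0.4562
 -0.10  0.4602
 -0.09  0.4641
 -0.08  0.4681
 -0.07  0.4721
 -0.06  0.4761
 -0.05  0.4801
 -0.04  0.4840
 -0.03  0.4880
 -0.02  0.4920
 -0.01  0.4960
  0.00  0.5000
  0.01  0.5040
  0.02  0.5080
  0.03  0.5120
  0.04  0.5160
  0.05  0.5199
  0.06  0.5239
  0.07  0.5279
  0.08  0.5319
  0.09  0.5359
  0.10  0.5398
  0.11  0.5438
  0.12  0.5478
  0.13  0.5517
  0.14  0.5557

66.04

σ√T = 0.35 × 1.1180 = 0.3913
d₁ = [ln(475/485) + (0.016 − 0.022 + 0.35²/2)·1.25] / 0.3913 = [-0.0208 + 0.0691] / 0.3913 = 0.1232 ≈ 0.12
d₂ = d₁ − σ√T = 0.1232 − 0.3913 = -0.2681 ≈ -0.27
exp(−qT) = exp(−0.022·1.25) = 0.9729;  exp(−rT) = exp(−0.016·1.25) = 0.9802
N(d₁) = N(0.12) = 0.5478;  N(d₂) = N(-0.27) = 0.3936
C = 475·0.9729·0.5478 − 485·0.9802·0.3936 = 253.1534 − 187.1163 = 66.0372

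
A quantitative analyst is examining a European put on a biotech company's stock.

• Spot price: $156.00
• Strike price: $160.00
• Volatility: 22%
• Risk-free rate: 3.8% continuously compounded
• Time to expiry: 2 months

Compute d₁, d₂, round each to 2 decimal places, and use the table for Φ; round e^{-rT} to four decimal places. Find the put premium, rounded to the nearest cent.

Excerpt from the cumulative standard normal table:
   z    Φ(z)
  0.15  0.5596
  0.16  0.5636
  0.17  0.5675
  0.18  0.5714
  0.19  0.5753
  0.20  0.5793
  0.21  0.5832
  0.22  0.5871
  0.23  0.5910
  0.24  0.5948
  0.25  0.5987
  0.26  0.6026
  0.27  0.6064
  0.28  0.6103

T = 0.1667;  σ√T = 0.0898
ln(S/K) + (r + σ²/2)T = ln(156/160) + (0.038 + 0.22²/2)·0.1667 = -0.0253 + 0.0104 = -0.0150
d₁ = -0.0150 / 0.0898 = -0.1665 ⇒ -0.17
d₂ = d₁ − σ√T = -0.1665 − 0.0898 = -0.2563 ⇒ -0.26
e^(−rT) = e^(−0.038·0.1667) = 0.9937
N(−d₂) = N(0.26) = 0.6026;  N(−d₁) = N(0.17) = 0.5675
P = 160·0.9937·0.6026 − 156·0.5675 = 95.8086 − 88.5300 = 7.2786

$7.28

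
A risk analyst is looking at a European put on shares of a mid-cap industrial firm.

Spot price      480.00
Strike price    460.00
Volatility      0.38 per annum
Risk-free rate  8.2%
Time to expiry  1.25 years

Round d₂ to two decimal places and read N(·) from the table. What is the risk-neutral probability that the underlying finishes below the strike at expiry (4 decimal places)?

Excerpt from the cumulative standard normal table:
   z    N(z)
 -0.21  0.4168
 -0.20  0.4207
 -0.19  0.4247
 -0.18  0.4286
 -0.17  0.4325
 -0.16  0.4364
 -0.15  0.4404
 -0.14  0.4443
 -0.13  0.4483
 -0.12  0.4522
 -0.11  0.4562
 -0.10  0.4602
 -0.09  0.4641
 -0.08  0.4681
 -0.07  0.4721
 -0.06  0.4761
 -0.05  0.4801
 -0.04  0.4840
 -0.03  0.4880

0.4483

σ√T = 0.38 × 1.1180 = 0.4249
d₁ = [ln(480/460) + (0.082 + ½·0.38²)·1.25] / (σ√T) = (0.0426 + 0.1928) / 0.4249 = 0.5539 → 0.55
d₂ = 0.5539 − 0.4249 = 0.1290 → 0.13
Pr(exercise) under Q = N(−d₂) = N(-0.13) = 0.4483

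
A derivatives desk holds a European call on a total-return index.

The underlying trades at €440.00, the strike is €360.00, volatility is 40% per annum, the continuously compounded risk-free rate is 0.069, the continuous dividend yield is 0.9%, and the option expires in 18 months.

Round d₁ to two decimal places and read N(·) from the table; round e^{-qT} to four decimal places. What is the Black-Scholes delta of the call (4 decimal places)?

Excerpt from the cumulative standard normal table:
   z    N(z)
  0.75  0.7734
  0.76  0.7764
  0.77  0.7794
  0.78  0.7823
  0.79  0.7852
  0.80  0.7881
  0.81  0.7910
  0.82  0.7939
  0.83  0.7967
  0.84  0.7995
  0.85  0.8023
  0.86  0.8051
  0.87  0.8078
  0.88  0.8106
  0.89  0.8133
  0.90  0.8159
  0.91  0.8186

σ√T = 0.4 × 1.2247 = 0.4899
d₁ = [ln(440/360) + (0.069 − 0.009 + ½·0.4²)·1.5] / (σ√T) = (0.2007 + 0.2100) / 0.4899 = 0.8383 ⇒ 0.84
N(d₁) = N(0.84) = 0.7995
Δ_call = e^(−qT)·N(d₁) = 0.9866·0.7995 = 0.7888

0.7888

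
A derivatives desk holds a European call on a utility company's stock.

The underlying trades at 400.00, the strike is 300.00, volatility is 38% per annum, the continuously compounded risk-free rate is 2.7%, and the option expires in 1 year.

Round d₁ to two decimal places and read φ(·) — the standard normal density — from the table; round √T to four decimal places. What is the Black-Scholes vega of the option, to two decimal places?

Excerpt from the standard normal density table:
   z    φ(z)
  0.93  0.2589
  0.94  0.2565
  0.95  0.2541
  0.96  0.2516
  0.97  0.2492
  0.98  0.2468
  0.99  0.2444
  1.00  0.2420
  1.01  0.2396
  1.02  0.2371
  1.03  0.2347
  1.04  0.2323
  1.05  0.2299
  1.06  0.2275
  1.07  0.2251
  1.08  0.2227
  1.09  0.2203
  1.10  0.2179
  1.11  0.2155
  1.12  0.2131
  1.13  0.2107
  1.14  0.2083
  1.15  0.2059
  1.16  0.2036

94.84

σ√T = 0.38 × 1.0000 = 0.3800
d₁ = [ln(400/300) + (0.027 + 0.38²/2)·1] / 0.3800 = [0.2877 + 0.0992] / 0.3800 = 1.0181 → 1.02
√T = √1 = 1.0000
φ(d₁) = φ(1.02) = 0.2371
vega = S·φ(d₁)·√T = 400·0.2371·1.0000 = 94.8400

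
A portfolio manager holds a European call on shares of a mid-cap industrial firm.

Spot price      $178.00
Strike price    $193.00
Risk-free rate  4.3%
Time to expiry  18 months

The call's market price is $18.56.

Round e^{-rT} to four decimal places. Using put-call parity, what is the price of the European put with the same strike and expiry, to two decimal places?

$21.50

exp(−rT) = exp(−0.043·1.5) = 0.9375
Put-call parity: C − P = S − K·e^(−rT) = 178 − 193·0.9375 = 178 − 180.9375 = -2.9375
P = C − (C − P) = 18.56 − (-2.9375) = 21.4975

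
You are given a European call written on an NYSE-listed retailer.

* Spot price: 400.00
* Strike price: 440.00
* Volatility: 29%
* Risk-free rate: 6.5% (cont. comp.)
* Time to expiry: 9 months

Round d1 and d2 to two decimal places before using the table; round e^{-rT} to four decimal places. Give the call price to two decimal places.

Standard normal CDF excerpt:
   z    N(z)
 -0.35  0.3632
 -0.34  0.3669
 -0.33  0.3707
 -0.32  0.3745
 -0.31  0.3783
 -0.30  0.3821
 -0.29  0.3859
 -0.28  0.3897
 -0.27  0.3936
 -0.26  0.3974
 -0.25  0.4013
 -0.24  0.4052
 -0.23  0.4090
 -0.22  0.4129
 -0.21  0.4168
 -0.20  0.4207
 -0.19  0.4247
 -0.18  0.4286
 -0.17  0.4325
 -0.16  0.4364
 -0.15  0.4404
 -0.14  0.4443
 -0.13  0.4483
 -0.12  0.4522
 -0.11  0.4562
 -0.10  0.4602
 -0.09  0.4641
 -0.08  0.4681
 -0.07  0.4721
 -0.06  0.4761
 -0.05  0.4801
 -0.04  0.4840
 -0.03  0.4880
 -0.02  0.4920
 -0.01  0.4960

31.91

σ√T = 0.29·√0.75 = 0.2511
d₁ = [ln(400/440) + (0.065 + 0.29²/2)·0.75] / 0.2511 = [-0.0953 + 0.0803] / 0.2511 = -0.0598 ⇒ -0.06
d₂ = d₁ − σ√T = -0.0598 − 0.2511 = -0.3110 ⇒ -0.31
exp(−rT) = exp(−0.065·0.75) = 0.9524
N(d₁) = N(-0.06) = 0.4761;  N(d₂) = N(-0.31) = 0.3783
C = 400·0.4761 − 440·0.9524·0.3783 = 190.4400 − 158.5289 = 31.9111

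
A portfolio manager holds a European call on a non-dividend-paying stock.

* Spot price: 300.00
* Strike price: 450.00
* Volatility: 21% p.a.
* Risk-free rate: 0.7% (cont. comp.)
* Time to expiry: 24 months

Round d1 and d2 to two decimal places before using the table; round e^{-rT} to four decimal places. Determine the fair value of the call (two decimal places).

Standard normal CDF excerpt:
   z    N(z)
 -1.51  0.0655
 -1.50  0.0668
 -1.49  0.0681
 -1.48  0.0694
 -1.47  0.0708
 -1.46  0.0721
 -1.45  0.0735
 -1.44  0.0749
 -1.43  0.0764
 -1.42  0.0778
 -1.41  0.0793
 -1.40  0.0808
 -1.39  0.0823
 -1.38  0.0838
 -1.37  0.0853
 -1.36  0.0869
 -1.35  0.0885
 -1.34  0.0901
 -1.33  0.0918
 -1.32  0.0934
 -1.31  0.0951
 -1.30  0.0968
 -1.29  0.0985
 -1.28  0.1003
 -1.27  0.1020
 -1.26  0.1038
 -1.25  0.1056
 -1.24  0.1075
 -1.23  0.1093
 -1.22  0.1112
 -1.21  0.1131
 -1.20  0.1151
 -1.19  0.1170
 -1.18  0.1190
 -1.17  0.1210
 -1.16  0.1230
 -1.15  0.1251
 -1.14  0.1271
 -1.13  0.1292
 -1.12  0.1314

σ√T = 0.21 × 1.4142 = 0.2970
d₁ = [ln(300/450) + (0.007 + 0.21²/2)·2] / 0.2970 = [-0.4055 + 0.0581] / 0.2970 = -1.1696 which rounds to -1.17
d₂ = d₁ − σ√T = -1.1696 − 0.2970 = -1.4666 which rounds to -1.47
e^(−rT) = e^(−0.007·2) = 0.9861
C = 300·N(-1.17) − 450·0.9861·N(-1.47) = 300·0.1210 − 450·0.9861·0.0708 = 36.3000 − 31.4171 = 4.8829

4.88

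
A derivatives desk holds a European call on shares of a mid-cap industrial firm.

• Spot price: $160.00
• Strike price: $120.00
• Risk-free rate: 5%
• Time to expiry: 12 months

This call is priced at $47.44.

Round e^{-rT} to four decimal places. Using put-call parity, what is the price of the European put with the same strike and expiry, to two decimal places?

exp(−rT) = exp(−0.05·1) = 0.9512
Put-call parity: C − P = S − K·e^(−rT) = 160 − 120·0.9512 = 160 − 114.1440 = 45.8560
P = C − (C − P) = 47.44 − (45.8560) = 1.5840

$1.58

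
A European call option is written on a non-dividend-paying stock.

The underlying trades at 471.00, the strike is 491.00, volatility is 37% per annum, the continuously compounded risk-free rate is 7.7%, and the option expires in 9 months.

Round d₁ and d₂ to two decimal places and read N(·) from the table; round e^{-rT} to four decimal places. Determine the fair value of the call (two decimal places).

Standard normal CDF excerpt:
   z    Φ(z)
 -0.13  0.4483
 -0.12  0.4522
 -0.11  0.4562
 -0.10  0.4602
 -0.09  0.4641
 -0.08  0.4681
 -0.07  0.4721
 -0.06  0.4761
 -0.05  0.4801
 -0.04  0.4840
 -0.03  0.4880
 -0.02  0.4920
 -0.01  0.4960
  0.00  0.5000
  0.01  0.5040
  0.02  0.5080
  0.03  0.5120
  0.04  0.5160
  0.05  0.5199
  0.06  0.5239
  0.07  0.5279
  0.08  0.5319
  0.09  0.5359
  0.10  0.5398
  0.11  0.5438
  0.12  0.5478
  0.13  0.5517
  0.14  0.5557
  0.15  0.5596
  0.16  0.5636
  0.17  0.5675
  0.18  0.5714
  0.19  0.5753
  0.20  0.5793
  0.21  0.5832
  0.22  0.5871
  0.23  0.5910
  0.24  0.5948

T = 0.75;  σ√T = 0.3204
d₁ = [ln(471/491) + (0.077 + 0.37²/2)·0.75] / 0.3204 = [-0.0416 + 0.1091] / 0.3204 = 0.2107 ≈ 0.21
d₂ = d₁ − σ√T = 0.2107 − 0.3204 = -0.1098 ≈ -0.11
exp(−rT) = exp(−0.077·0.75) = 0.9439
C = 471·N(0.21) − 491·0.9439·N(-0.11) = 471·0.5832 − 491·0.9439·0.4562 = 274.6872 − 211.4281 = 63.2591

63.26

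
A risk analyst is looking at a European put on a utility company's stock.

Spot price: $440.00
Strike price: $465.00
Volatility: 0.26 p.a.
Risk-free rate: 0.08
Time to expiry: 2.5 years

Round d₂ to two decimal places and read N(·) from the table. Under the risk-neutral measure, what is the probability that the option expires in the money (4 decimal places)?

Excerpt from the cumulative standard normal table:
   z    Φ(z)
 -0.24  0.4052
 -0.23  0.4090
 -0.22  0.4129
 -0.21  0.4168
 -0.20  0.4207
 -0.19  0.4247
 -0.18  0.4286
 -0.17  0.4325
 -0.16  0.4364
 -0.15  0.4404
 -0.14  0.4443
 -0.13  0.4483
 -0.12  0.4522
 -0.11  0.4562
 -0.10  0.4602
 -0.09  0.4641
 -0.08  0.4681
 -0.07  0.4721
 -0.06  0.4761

0.4404

σ√T = 0.26 × 1.5811 = 0.4111
d₁ = [ln(440/465) + (0.08 + 0.26²/2)·2.5] / 0.4111 = [-0.0553 + 0.2845] / 0.4111 = 0.5576 ≈ 0.56
d₂ = d₁ − σ√T = 0.5576 − 0.4111 = 0.1465 ≈ 0.15
Pr(exercise) under Q = N(−d₂) = N(-0.15) = 0.4404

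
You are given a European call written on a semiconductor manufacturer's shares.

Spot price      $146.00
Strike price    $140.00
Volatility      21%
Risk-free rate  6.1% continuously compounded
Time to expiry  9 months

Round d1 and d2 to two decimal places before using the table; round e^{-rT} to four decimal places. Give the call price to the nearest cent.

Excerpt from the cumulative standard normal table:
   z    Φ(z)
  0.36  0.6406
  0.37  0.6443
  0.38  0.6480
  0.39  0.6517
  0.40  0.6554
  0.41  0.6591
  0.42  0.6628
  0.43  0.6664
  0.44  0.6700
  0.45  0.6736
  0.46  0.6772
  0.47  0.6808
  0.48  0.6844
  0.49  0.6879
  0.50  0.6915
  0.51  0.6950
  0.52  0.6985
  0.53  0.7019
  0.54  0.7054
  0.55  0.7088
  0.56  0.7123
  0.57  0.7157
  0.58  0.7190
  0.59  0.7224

$17.33

T = 0.75;  σ√T = 0.1819
d₁ = [ln(146/140) + (0.061 + 0.21²/2)·0.75] / 0.1819 = [0.0420 + 0.0623] / 0.1819 = 0.5732 → 0.57
d₂ = d₁ − σ√T = 0.5732 − 0.1819 = 0.3914 → 0.39
e^(−rT) = e^(−0.061·0.75) = 0.9553
N(d₁) = N(0.57) = 0.7157;  N(d₂) = N(0.39) = 0.6517
C = 146·0.7157 − 140·0.9553·0.6517 = 104.4922 − 87.1597 = 17.3325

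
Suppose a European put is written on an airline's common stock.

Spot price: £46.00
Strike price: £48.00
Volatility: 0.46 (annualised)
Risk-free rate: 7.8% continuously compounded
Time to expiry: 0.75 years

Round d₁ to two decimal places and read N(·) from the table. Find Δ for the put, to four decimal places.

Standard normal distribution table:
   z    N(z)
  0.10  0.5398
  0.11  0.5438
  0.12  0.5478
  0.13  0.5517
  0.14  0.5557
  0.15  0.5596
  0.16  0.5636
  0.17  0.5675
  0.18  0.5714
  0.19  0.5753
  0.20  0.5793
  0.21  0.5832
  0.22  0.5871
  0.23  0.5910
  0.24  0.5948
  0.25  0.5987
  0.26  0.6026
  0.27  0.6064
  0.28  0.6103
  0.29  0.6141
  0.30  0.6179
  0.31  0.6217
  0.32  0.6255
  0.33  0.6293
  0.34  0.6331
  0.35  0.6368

T = 0.75;  σ√T = 0.3984
d₁ = [ln(46/48) + (0.078 + 0.46²/2)·0.75] / 0.3984 = [-0.0426 + 0.1379] / 0.3984 = 0.2392 which rounds to 0.24
N(d₁) = N(0.24) = 0.5948
Δ_put = N(d₁) − 1 = 0.5948 − 1 = -0.4052

-0.4052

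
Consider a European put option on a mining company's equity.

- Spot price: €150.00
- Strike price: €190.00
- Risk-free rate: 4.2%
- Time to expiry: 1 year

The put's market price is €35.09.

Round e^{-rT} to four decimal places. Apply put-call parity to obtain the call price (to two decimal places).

€2.90

e^(−rT) = e^(−0.042·1) = 0.9589
Put-call parity: C − P = S − K·e^(−rT) = 150 − 190·0.9589 = 150 − 182.1910 = -32.1910
C = P + (C − P) = 35.09 + (-32.1910) = 2.8990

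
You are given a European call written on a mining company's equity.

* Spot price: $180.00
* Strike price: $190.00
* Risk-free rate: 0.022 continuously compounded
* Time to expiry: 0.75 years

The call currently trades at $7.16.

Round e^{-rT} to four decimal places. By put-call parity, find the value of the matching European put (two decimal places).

$14.04

e^(−rT) = e^(−0.022·0.75) = 0.9836
Put-call parity: C − P = S − K·e^(−rT) = 180 − 190·0.9836 = 180 − 186.8840 = -6.8840
P = C − (C − P) = 7.16 − (-6.8840) = 14.0440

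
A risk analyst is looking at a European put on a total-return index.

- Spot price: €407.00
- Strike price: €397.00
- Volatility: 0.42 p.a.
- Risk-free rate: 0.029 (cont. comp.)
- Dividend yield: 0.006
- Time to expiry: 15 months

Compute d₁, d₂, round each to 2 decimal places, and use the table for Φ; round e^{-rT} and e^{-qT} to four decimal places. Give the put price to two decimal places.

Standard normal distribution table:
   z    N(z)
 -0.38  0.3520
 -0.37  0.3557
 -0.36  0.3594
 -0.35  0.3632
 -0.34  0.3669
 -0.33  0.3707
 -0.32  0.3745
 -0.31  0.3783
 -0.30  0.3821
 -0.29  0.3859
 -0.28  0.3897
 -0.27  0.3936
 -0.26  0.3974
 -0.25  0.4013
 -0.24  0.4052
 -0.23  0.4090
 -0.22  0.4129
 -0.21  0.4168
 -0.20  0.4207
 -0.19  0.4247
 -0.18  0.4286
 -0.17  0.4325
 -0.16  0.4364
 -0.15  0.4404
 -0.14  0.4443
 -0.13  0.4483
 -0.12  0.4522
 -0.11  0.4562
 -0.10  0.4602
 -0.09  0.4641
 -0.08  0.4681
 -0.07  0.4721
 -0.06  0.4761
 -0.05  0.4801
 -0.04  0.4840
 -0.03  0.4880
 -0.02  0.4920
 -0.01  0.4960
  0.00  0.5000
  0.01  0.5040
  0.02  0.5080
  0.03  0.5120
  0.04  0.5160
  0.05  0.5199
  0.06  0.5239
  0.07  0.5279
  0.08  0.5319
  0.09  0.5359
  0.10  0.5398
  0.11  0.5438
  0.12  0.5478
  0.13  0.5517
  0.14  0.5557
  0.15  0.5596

σ√T = 0.42 × 1.1180 = 0.4696
d₁ = [ln(407/397) + (0.029 − 0.006 + 0.42²/2)·1.25] / 0.4696 = [0.0249 + 0.1390] / 0.4696 = 0.3490 → 0.35
d₂ = d₁ − σ√T = 0.3490 − 0.4696 = -0.1206 → -0.12
e^(−qT) = e^(−0.006·1.25) = 0.9925;  e^(−rT) = e^(−0.029·1.25) = 0.9644
P = 397·0.9644·N(0.12) − 407·0.9925·N(-0.35) = 397·0.9644·0.5478 − 407·0.9925·0.3632 = 209.7344 − 146.7137 = 63.0207

€63.02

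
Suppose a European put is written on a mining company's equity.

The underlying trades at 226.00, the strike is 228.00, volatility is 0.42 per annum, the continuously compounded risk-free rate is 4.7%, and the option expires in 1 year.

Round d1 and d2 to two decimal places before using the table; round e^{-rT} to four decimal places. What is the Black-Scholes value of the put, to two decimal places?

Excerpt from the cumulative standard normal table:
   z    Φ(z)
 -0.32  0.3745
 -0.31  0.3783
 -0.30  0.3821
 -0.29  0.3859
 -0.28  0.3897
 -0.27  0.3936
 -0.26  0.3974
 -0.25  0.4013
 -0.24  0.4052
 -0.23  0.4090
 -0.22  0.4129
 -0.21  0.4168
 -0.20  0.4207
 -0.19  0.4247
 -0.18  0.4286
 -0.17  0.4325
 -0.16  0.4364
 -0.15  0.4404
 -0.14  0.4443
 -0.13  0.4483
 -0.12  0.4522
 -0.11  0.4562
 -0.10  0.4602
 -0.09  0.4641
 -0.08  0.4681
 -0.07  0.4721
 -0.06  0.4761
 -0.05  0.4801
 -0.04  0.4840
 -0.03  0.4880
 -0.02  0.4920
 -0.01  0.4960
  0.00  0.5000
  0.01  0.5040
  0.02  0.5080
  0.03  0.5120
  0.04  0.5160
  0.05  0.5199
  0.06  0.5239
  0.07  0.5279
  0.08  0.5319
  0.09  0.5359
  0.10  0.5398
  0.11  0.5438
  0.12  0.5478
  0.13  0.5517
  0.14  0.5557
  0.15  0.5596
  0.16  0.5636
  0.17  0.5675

32.81

σ√T = 0.42 × 1.0000 = 0.4200
d₁ = [ln(226/228) + (0.047 + 0.42²/2)·1] / 0.4200 = [-0.0088 + 0.1352] / 0.4200 = 0.3009 ⇒ 0.30
d₂ = d₁ − σ√T = 0.3009 − 0.4200 = -0.1191 ⇒ -0.12
e^(−rT) = e^(−0.047·1) = 0.9541
P = 228·0.9541·N(0.12) − 226·N(-0.30) = 228·0.9541·0.5478 − 226·0.3821 = 119.1656 − 86.3546 = 32.8110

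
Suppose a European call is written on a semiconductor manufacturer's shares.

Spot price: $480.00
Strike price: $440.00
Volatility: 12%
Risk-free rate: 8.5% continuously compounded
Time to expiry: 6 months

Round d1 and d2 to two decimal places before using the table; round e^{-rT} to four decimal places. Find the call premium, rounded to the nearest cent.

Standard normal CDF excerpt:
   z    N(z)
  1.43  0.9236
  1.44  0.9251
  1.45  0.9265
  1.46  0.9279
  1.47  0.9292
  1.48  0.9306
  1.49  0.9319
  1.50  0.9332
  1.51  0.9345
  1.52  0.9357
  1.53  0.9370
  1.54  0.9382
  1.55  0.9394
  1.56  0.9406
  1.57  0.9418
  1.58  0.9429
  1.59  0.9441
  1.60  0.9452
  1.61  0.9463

T = 0.5;  σ√T = 0.0849
d₁ = [ln(480/440) + (0.085 + 0.12²/2)·0.5] / 0.0849 = [0.0870 + 0.0461] / 0.0849 = 1.5687 → 1.57
d₂ = d₁ − σ√T = 1.5687 − 0.0849 = 1.4839 → 1.48
e^(−rT) = e^(−0.085·0.5) = 0.9584
C = 480·N(1.57) − 440·0.9584·N(1.48) = 480·0.9418 − 440·0.9584·0.9306 = 452.0640 − 392.4303 = 59.6337

$59.63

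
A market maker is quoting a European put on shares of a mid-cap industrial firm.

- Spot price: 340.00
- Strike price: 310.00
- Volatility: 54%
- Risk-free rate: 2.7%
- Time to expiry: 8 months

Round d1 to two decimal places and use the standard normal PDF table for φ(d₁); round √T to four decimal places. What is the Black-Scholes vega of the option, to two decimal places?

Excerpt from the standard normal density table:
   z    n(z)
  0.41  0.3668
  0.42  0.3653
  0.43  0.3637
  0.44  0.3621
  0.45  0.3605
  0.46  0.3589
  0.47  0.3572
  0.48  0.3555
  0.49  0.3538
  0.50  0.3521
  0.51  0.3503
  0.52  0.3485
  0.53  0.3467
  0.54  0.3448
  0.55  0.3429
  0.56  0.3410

99.16

σ√T = 0.54 × 0.8165 = 0.4409
d₁ = [ln(340/310) + (0.027 + ½·0.54²)·0.6667] / (σ√T) = (0.0924 + 0.1152) / 0.4409 = 0.4708 → 0.47
√T = √0.6667 = 0.8165
φ(d₁) = φ(0.47) = 0.3572
vega = S·φ(d₁)·√T = 340·0.3572·0.8165 = 99.1623
(The call has the same vega.)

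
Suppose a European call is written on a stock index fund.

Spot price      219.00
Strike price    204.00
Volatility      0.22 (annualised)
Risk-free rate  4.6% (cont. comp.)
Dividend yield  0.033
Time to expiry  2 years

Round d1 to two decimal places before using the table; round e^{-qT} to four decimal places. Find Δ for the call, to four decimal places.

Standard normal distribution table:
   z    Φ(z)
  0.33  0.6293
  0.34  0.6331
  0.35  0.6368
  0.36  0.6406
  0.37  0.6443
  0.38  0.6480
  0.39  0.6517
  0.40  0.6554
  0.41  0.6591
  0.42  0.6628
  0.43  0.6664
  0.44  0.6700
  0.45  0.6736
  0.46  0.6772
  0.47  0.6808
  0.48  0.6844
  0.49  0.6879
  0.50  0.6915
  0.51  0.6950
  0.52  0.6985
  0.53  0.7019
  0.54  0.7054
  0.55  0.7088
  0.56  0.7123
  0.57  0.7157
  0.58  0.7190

T = 2;  σ√T = 0.3111
d₁ = [ln(219/204) + (0.046 − 0.033 + ½·0.22²)·2] / (σ√T) = (0.0710 + 0.0744) / 0.3111 = 0.4672 ⇒ 0.47
N(d₁) = N(0.47) = 0.6808
Δ_call = exp(−qT)·N(d₁) = 0.9361·0.6808 = 0.6373

0.6373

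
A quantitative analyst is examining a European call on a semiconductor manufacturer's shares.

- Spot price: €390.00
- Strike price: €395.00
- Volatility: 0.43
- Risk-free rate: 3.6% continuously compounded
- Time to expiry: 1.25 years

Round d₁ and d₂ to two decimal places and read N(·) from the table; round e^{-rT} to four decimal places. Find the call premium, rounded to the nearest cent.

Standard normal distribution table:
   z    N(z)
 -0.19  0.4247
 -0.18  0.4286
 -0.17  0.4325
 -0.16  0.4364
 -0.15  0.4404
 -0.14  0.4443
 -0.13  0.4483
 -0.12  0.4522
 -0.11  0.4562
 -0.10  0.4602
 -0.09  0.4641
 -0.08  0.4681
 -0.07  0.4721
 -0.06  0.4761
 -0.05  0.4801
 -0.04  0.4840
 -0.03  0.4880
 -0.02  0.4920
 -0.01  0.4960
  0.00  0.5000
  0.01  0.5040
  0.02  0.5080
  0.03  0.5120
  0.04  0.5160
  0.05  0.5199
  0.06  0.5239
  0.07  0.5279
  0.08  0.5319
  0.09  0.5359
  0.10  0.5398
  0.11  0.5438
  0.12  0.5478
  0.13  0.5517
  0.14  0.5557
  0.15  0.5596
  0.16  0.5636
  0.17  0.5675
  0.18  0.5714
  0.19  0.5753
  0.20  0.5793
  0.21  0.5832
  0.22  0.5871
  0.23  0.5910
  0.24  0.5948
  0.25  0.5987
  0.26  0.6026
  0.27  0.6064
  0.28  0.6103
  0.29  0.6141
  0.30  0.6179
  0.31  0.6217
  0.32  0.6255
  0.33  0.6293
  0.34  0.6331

σ√T = 0.43·√1.25 = 0.4808
d₁ = [ln(390/395) + (0.036 + ½·0.43²)·1.25] / (σ√T) = (-0.0127 + 0.1606) / 0.4808 = 0.3075 ⇒ 0.31
d₂ = 0.3075 − 0.4808 = -0.1733 ⇒ -0.17
e^(−rT) = e^(−0.036·1.25) = 0.9560
N(d₁) = N(0.31) = 0.6217;  N(d₂) = N(-0.17) = 0.4325
C = 390·0.6217 − 395·0.9560·0.4325 = 242.4630 − 163.3207 = 79.1424

€79.14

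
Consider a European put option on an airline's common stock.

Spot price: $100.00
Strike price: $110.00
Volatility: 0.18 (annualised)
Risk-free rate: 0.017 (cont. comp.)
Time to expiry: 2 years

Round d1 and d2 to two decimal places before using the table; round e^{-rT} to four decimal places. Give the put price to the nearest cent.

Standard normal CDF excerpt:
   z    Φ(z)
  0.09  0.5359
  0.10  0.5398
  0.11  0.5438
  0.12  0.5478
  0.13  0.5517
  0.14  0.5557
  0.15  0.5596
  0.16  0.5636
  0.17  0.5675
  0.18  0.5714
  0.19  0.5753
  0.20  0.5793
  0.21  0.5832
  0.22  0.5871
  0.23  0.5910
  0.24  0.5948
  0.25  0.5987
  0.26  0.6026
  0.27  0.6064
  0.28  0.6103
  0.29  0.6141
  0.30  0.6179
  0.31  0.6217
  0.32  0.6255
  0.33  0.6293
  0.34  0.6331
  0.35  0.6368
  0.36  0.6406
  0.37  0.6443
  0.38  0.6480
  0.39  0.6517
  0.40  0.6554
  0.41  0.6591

$14.13

σ√T = 0.18·√2 = 0.2546
d₁ = [ln(100/110) + (0.017 + 0.18²/2)·2] / 0.2546 = [-0.0953 + 0.0664] / 0.2546 = -0.1136 which rounds to -0.11
d₂ = d₁ − σ√T = -0.1136 − 0.2546 = -0.3681 which rounds to -0.37
exp(−rT) = exp(−0.017·2) = 0.9666
N(−d₂) = N(0.37) = 0.6443;  N(−d₁) = N(0.11) = 0.5438
P = 110·0.9666·0.6443 − 100·0.5438 = 68.5058 − 54.3800 = 14.1258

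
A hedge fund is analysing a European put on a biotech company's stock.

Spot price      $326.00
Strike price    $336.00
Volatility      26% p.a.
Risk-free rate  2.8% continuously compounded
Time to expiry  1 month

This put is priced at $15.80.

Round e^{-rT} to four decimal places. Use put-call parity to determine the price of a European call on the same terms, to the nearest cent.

exp(−rT) = exp(−0.028·0.08333) = 0.9977
Put-call parity: C − P = S − K·e^(−rT) = 326 − 336·0.9977 = 326 − 335.2272 = -9.2272
C = P + (C − P) = 15.80 + (-9.2272) = 6.5728

$6.57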